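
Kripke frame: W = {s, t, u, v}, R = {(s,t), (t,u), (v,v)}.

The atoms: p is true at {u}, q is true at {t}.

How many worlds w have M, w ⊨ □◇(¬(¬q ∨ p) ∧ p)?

1

s: successors {t}; ◇(¬(¬q ∨ p) ∧ p) there: t:F. ✗
t: successors {u}; ◇(¬(¬q ∨ p) ∧ p) there: u:F. ✗
u: no successors, so □◇(¬(¬q ∨ p) ∧ p) holds vacuously. ✓
v: successors {v}; ◇(¬(¬q ∨ p) ∧ p) there: v:F. ✗
Satisfying worlds: {u}.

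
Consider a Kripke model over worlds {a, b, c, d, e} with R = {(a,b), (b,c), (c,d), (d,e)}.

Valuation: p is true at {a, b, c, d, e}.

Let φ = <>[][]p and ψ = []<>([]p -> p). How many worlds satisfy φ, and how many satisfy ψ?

4 and 4

For <>[][]p:
a: successors {b}; [][]p there: b:T. ✓
b: successors {c}; [][]p there: c:T. ✓
c: successors {d}; [][]p there: d:T. ✓
d: successors {e}; [][]p there: e:T. ✓
e: no successors, so <>[][]p fails. ✗
— 4 worlds.
For []<>([]p -> p):
a: successors {b}; <>([]p -> p) there: b:T. ✓
b: successors {c}; <>([]p -> p) there: c:T. ✓
c: successors {d}; <>([]p -> p) there: d:T. ✓
d: successors {e}; <>([]p -> p) there: e:F. ✗
e: no successors, so []<>([]p -> p) holds vacuously. ✓
— 4 worlds.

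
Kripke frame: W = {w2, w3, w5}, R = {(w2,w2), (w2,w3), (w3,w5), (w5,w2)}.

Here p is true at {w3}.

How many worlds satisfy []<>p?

w2: successors {w2, w3}; <>p there: w2:T, w3:F. ✗
w3: successors {w5}; <>p there: w5:F. ✗
w5: successors {w2}; <>p there: w2:T. ✓
Satisfying worlds: {w5}.

1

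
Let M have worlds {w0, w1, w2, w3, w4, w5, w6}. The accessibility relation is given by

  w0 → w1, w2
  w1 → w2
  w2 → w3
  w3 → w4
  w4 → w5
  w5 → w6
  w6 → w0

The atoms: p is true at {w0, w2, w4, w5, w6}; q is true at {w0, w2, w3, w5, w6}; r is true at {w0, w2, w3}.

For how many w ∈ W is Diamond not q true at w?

2

w0: successors {w1, w2}; not q there: w1:T, w2:F. ✓
w1: successors {w2}; not q there: w2:F. ✗
w2: successors {w3}; not q there: w3:F. ✗
w3: successors {w4}; not q there: w4:T. ✓
w4: successors {w5}; not q there: w5:F. ✗
w5: successors {w6}; not q there: w6:F. ✗
w6: successors {w0}; not q there: w0:F. ✗
Satisfying worlds: {w0, w3}.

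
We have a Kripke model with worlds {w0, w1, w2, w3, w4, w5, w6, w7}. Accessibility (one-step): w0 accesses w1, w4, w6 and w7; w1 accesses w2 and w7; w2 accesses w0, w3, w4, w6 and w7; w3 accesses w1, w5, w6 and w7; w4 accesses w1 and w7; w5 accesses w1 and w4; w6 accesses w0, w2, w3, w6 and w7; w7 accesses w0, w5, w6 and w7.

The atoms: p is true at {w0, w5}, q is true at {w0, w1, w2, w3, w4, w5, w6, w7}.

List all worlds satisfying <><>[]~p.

{w0, w1, w2, w3, w4, w5, w6, w7}

w0: successors {w1, w4, w6, w7}; <>[]~p there: w1:F, w4:T, w6:T, w7:T. ✓
w1: successors {w2, w7}; <>[]~p there: w2:T, w7:T. ✓
w2: successors {w0, w3, w4, w6, w7}; <>[]~p there: w0:T, w3:T, w4:T, w6:T, w7:T. ✓
w3: successors {w1, w5, w6, w7}; <>[]~p there: w1:F, w5:T, w6:T, w7:T. ✓
w4: successors {w1, w7}; <>[]~p there: w1:F, w7:T. ✓
w5: successors {w1, w4}; <>[]~p there: w1:F, w4:T. ✓
w6: successors {w0, w2, w3, w6, w7}; <>[]~p there: w0:T, w2:T, w3:T, w6:T, w7:T. ✓
w7: successors {w0, w5, w6, w7}; <>[]~p there: w0:T, w5:T, w6:T, w7:T. ✓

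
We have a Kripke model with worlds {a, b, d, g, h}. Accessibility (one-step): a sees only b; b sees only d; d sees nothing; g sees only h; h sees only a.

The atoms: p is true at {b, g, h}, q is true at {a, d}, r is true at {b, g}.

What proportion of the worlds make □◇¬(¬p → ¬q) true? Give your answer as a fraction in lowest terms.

a: successors {b}; ◇¬(¬p → ¬q) there: b:T. ✓
b: successors {d}; ◇¬(¬p → ¬q) there: d:F. ✗
d: no successors, so □◇¬(¬p → ¬q) holds vacuously. ✓
g: successors {h}; ◇¬(¬p → ¬q) there: h:T. ✓
h: successors {a}; ◇¬(¬p → ¬q) there: a:F. ✗
That's 3 of 5 worlds, so 3/5.

3/5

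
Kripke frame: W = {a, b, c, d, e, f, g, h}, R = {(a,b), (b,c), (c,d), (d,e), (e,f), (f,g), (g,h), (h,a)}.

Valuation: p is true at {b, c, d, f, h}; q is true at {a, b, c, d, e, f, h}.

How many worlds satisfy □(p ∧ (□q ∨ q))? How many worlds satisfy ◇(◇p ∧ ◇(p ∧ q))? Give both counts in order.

For □(p ∧ (□q ∨ q)):
a: successors {b}; p ∧ (□q ∨ q) there: b:T. ✓
b: successors {c}; p ∧ (□q ∨ q) there: c:T. ✓
c: successors {d}; p ∧ (□q ∨ q) there: d:T. ✓
d: successors {e}; p ∧ (□q ∨ q) there: e:F. ✗
e: successors {f}; p ∧ (□q ∨ q) there: f:T. ✓
f: successors {g}; p ∧ (□q ∨ q) there: g:F. ✗
g: successors {h}; p ∧ (□q ∨ q) there: h:T. ✓
h: successors {a}; p ∧ (□q ∨ q) there: a:F. ✗
— 5 worlds.
For ◇(◇p ∧ ◇(p ∧ q)):
a: successors {b}; ◇p ∧ ◇(p ∧ q) there: b:T. ✓
b: successors {c}; ◇p ∧ ◇(p ∧ q) there: c:T. ✓
c: successors {d}; ◇p ∧ ◇(p ∧ q) there: d:F. ✗
d: successors {e}; ◇p ∧ ◇(p ∧ q) there: e:T. ✓
e: successors {f}; ◇p ∧ ◇(p ∧ q) there: f:F. ✗
f: successors {g}; ◇p ∧ ◇(p ∧ q) there: g:T. ✓
g: successors {h}; ◇p ∧ ◇(p ∧ q) there: h:F. ✗
h: successors {a}; ◇p ∧ ◇(p ∧ q) there: a:T. ✓
— 5 worlds.

5 and 5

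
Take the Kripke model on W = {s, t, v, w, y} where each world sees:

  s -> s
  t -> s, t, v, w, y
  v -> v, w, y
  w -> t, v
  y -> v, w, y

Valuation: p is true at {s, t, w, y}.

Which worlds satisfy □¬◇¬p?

{s}

s: successors {s}; ¬◇¬p there: s:T. ✓
t: successors {s, t, v, w, y}; ¬◇¬p there: s:T, t:F, v:F, w:F, y:F. ✗
v: successors {v, w, y}; ¬◇¬p there: v:F, w:F, y:F. ✗
w: successors {t, v}; ¬◇¬p there: t:F, v:F. ✗
y: successors {v, w, y}; ¬◇¬p there: v:F, w:F, y:F. ✗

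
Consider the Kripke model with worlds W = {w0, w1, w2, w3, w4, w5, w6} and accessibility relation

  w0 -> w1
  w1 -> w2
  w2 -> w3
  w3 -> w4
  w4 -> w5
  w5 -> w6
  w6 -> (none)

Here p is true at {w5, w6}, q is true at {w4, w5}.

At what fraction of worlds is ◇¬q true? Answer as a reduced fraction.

w0: successors {w1}; ¬q there: w1:T. ✓
w1: successors {w2}; ¬q there: w2:T. ✓
w2: successors {w3}; ¬q there: w3:T. ✓
w3: successors {w4}; ¬q there: w4:F. ✗
w4: successors {w5}; ¬q there: w5:F. ✗
w5: successors {w6}; ¬q there: w6:T. ✓
w6: no successors, so ◇¬q fails. ✗
That's 4 of 7 worlds, so 4/7.

4/7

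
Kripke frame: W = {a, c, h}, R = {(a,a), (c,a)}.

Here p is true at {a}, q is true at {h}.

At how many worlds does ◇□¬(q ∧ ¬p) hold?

2

a: successors {a}; □¬(q ∧ ¬p) there: a:T. ✓
c: successors {a}; □¬(q ∧ ¬p) there: a:T. ✓
h: no successors, so ◇□¬(q ∧ ¬p) fails. ✗
Satisfying worlds: {a, c}.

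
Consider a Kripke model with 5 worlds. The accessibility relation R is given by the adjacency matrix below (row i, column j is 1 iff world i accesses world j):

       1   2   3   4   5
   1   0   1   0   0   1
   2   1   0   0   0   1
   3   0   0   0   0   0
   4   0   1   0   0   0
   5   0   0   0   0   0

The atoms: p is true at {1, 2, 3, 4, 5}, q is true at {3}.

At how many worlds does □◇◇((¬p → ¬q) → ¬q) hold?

1: successors {2, 5}; ◇◇((¬p → ¬q) → ¬q) there: 2:T, 5:F. ✗
2: successors {1, 5}; ◇◇((¬p → ¬q) → ¬q) there: 1:T, 5:F. ✗
3: no successors, so □◇◇((¬p → ¬q) → ¬q) holds vacuously. ✓
4: successors {2}; ◇◇((¬p → ¬q) → ¬q) there: 2:T. ✓
5: no successors, so □◇◇((¬p → ¬q) → ¬q) holds vacuously. ✓
Satisfying worlds: {3, 4, 5}.

3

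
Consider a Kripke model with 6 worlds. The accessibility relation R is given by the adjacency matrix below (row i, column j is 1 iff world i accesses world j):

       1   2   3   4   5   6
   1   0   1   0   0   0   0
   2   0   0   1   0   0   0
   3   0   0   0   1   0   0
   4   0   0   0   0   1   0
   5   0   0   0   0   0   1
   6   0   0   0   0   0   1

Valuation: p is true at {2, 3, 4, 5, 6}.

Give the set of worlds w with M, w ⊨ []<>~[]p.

∅

1: successors {2}; <>~[]p there: 2:F. ✗
2: successors {3}; <>~[]p there: 3:F. ✗
3: successors {4}; <>~[]p there: 4:F. ✗
4: successors {5}; <>~[]p there: 5:F. ✗
5: successors {6}; <>~[]p there: 6:F. ✗
6: successors {6}; <>~[]p there: 6:F. ✗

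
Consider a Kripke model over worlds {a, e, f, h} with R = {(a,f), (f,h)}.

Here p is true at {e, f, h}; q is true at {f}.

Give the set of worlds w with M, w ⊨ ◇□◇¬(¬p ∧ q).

{f}

a: successors {f}; □◇¬(¬p ∧ q) there: f:F. ✗
e: no successors, so ◇□◇¬(¬p ∧ q) fails. ✗
f: successors {h}; □◇¬(¬p ∧ q) there: h:T. ✓
h: no successors, so ◇□◇¬(¬p ∧ q) fails. ✗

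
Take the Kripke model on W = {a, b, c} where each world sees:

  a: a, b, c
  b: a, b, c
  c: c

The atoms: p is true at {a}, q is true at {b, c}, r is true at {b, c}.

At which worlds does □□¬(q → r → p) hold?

a: successors {a, b, c}; □¬(q → r → p) there: a:F, b:F, c:T. ✗
b: successors {a, b, c}; □¬(q → r → p) there: a:F, b:F, c:T. ✗
c: successors {c}; □¬(q → r → p) there: c:T. ✓

{c}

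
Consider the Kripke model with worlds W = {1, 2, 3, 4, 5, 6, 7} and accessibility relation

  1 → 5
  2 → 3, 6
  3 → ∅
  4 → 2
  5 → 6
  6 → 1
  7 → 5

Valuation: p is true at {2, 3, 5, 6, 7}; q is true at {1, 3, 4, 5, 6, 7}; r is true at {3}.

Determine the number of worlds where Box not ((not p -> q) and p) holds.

2

1: successors {5}; not ((not p -> q) and p) there: 5:F. ✗
2: successors {3, 6}; not ((not p -> q) and p) there: 3:F, 6:F. ✗
3: no successors, so Box not ((not p -> q) and p) holds vacuously. ✓
4: successors {2}; not ((not p -> q) and p) there: 2:F. ✗
5: successors {6}; not ((not p -> q) and p) there: 6:F. ✗
6: successors {1}; not ((not p -> q) and p) there: 1:T. ✓
7: successors {5}; not ((not p -> q) and p) there: 5:F. ✗
Satisfying worlds: {3, 6}.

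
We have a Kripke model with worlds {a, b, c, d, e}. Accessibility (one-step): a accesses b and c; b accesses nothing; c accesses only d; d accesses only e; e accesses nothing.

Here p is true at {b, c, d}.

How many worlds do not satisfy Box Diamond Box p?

2

a: successors {b, c}; Diamond Box p there: b:F, c:F. ✗
b: no successors, so Box Diamond Box p holds vacuously. ✓
c: successors {d}; Diamond Box p there: d:T. ✓
d: successors {e}; Diamond Box p there: e:F. ✗
e: no successors, so Box Diamond Box p holds vacuously. ✓
Satisfying worlds: {b, c, e}.
So Box Diamond Box p fails at the other 2 worlds.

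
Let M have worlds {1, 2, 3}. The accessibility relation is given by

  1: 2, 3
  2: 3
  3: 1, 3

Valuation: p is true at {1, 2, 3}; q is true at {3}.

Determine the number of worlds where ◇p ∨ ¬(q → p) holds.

3

1: ◇p is T, ¬(q → p) is F. ✓
2: ◇p is T, ¬(q → p) is F. ✓
3: ◇p is T, ¬(q → p) is F. ✓
Satisfying worlds: {1, 2, 3}.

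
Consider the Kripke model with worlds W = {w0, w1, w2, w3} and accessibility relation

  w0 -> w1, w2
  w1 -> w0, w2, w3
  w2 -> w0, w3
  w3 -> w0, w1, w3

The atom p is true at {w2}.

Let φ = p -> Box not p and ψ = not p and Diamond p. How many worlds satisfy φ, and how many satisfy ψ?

For p -> Box not p:
w0: p is F, Box not p is F. ✓
w1: p is F, Box not p is F. ✓
w2: p is T, Box not p is T. ✓
w3: p is F, Box not p is T. ✓
— 4 worlds.
For not p and Diamond p:
w0: not p is T, Diamond p is T. ✓
w1: not p is T, Diamond p is T. ✓
w2: not p is F, Diamond p is F. ✗
w3: not p is T, Diamond p is F. ✗
— 2 worlds.

4 and 2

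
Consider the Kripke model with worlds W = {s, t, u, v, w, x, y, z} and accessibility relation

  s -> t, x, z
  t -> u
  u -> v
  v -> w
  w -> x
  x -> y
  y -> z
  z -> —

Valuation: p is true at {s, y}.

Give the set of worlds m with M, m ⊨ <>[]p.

{s, w, y}

s: successors {t, x, z}; []p there: t:F, x:T, z:T. ✓
t: successors {u}; []p there: u:F. ✗
u: successors {v}; []p there: v:F. ✗
v: successors {w}; []p there: w:F. ✗
w: successors {x}; []p there: x:T. ✓
x: successors {y}; []p there: y:F. ✗
y: successors {z}; []p there: z:T. ✓
z: no successors, so <>[]p fails. ✗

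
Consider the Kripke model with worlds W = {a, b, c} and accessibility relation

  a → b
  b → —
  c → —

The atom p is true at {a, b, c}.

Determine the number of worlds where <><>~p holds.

0

a: successors {b}; <>~p there: b:F. ✗
b: no successors, so <><>~p fails. ✗
c: no successors, so <><>~p fails. ✗
Satisfying worlds: ∅.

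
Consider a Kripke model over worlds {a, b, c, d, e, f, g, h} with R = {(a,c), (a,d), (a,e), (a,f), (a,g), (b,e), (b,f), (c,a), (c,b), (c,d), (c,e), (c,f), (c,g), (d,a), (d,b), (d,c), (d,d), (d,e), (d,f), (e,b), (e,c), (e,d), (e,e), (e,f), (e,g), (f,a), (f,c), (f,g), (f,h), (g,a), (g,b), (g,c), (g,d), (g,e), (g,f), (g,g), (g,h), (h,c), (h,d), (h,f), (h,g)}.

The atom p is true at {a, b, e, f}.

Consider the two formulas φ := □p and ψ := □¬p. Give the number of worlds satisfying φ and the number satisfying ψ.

1 and 0

For □p:
a: successors {c, d, e, f, g}; p there: c:F, d:F, e:T, f:T, g:F. ✗
b: successors {e, f}; p there: e:T, f:T. ✓
c: successors {a, b, d, e, f, g}; p there: a:T, b:T, d:F, e:T, f:T, g:F. ✗
d: successors {a, b, c, d, e, f}; p there: a:T, b:T, c:F, d:F, e:T, f:T. ✗
e: successors {b, c, d, e, f, g}; p there: b:T, c:F, d:F, e:T, f:T, g:F. ✗
f: successors {a, c, g, h}; p there: a:T, c:F, g:F, h:F. ✗
g: successors {a, b, c, d, e, f, g, h}; p there: a:T, b:T, c:F, d:F, e:T, f:T, g:F, h:F. ✗
h: successors {c, d, f, g}; p there: c:F, d:F, f:T, g:F. ✗
— 1 world.
For □¬p:
a: successors {c, d, e, f, g}; ¬p there: c:T, d:T, e:F, f:F, g:T. ✗
b: successors {e, f}; ¬p there: e:F, f:F. ✗
c: successors {a, b, d, e, f, g}; ¬p there: a:F, b:F, d:T, e:F, f:F, g:T. ✗
d: successors {a, b, c, d, e, f}; ¬p there: a:F, b:F, c:T, d:T, e:F, f:F. ✗
e: successors {b, c, d, e, f, g}; ¬p there: b:F, c:T, d:T, e:F, f:F, g:T. ✗
f: successors {a, c, g, h}; ¬p there: a:F, c:T, g:T, h:T. ✗
g: successors {a, b, c, d, e, f, g, h}; ¬p there: a:F, b:F, c:T, d:T, e:F, f:F, g:T, h:T. ✗
h: successors {c, d, f, g}; ¬p there: c:T, d:T, f:F, g:T. ✗
— 0 worlds.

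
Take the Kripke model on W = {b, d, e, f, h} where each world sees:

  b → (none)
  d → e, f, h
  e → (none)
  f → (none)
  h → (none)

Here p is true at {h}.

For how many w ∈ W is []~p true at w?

b: no successors, so []~p holds vacuously. ✓
d: successors {e, f, h}; ~p there: e:T, f:T, h:F. ✗
e: no successors, so []~p holds vacuously. ✓
f: no successors, so []~p holds vacuously. ✓
h: no successors, so []~p holds vacuously. ✓
Satisfying worlds: {b, e, f, h}.

4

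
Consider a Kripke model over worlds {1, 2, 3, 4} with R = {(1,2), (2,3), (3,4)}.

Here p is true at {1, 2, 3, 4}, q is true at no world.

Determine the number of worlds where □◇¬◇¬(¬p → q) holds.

1: successors {2}; ◇¬◇¬(¬p → q) there: 2:T. ✓
2: successors {3}; ◇¬◇¬(¬p → q) there: 3:T. ✓
3: successors {4}; ◇¬◇¬(¬p → q) there: 4:F. ✗
4: no successors, so □◇¬◇¬(¬p → q) holds vacuously. ✓
Satisfying worlds: {1, 2, 4}.

3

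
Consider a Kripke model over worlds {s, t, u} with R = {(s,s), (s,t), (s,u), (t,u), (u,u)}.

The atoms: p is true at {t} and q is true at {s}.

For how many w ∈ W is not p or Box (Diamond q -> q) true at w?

s: not p is T, Box (Diamond q -> q) is T. ✓
t: not p is F, Box (Diamond q -> q) is T. ✓
u: not p is T, Box (Diamond q -> q) is T. ✓
Satisfying worlds: {s, t, u}.

3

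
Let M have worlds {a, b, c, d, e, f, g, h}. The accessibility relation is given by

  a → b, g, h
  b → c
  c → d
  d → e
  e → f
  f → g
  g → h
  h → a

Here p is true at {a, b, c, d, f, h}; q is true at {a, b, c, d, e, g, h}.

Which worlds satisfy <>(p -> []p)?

{a, b, d, f, g}

a: successors {b, g, h}; p -> []p there: b:T, g:T, h:T. ✓
b: successors {c}; p -> []p there: c:T. ✓
c: successors {d}; p -> []p there: d:F. ✗
d: successors {e}; p -> []p there: e:T. ✓
e: successors {f}; p -> []p there: f:F. ✗
f: successors {g}; p -> []p there: g:T. ✓
g: successors {h}; p -> []p there: h:T. ✓
h: successors {a}; p -> []p there: a:F. ✗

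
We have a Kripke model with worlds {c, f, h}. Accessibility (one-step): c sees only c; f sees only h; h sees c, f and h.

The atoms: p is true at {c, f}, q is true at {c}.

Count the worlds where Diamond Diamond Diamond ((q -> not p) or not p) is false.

1

c: successors {c}; Diamond Diamond ((q -> not p) or not p) there: c:F. ✗
f: successors {h}; Diamond Diamond ((q -> not p) or not p) there: h:T. ✓
h: successors {c, f, h}; Diamond Diamond ((q -> not p) or not p) there: c:F, f:T, h:T. ✓
Satisfying worlds: {f, h}.
So Diamond Diamond Diamond ((q -> not p) or not p) fails at the other 1 world.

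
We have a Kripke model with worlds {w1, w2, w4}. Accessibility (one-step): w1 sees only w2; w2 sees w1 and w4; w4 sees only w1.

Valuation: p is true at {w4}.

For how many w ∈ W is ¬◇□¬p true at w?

1

w1: ◇□¬p is F. ✓
w2: ◇□¬p is T. ✗
w4: ◇□¬p is T. ✗
Satisfying worlds: {w1}.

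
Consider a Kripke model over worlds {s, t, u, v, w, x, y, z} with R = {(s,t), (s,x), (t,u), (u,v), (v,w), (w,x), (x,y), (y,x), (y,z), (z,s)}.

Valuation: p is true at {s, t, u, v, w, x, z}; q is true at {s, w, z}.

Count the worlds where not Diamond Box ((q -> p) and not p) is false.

s: Diamond Box ((q -> p) and not p) is T. ✗
t: Diamond Box ((q -> p) and not p) is F. ✓
u: Diamond Box ((q -> p) and not p) is F. ✓
v: Diamond Box ((q -> p) and not p) is F. ✓
w: Diamond Box ((q -> p) and not p) is T. ✗
x: Diamond Box ((q -> p) and not p) is F. ✓
y: Diamond Box ((q -> p) and not p) is T. ✗
z: Diamond Box ((q -> p) and not p) is F. ✓
Satisfying worlds: {t, u, v, x, z}.
So not Diamond Box ((q -> p) and not p) fails at the other 3 worlds.

3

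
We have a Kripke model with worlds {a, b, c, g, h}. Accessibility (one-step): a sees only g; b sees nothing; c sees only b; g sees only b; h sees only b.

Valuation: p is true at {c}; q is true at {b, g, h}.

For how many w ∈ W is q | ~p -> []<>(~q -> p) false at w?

2

a: q | ~p is T, []<>(~q -> p) is T. ✓
b: q | ~p is T, []<>(~q -> p) is T. ✓
c: q | ~p is F, []<>(~q -> p) is F. ✓
g: q | ~p is T, []<>(~q -> p) is F. ✗
h: q | ~p is T, []<>(~q -> p) is F. ✗
Satisfying worlds: {a, b, c}.
So q | ~p -> []<>(~q -> p) fails at the other 2 worlds.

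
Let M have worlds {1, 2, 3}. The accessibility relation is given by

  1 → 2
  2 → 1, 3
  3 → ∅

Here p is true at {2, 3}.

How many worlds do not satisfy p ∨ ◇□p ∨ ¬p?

0

1: p is F, ◇□p ∨ ¬p is T. ✓
2: p is T, ◇□p ∨ ¬p is T. ✓
3: p is T, ◇□p ∨ ¬p is F. ✓
Satisfying worlds: {1, 2, 3}.
So p ∨ ◇□p ∨ ¬p fails at the other 0 worlds.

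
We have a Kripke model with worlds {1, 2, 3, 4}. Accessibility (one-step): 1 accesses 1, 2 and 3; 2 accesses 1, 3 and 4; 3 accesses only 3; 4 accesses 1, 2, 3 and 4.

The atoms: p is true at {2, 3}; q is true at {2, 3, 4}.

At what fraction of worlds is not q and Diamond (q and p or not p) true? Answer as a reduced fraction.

1: not q is T, Diamond (q and p or not p) is T. ✓
2: not q is F, Diamond (q and p or not p) is T. ✗
3: not q is F, Diamond (q and p or not p) is T. ✗
4: not q is F, Diamond (q and p or not p) is T. ✗
That's 1 of 4 worlds, so 1/4.

1/4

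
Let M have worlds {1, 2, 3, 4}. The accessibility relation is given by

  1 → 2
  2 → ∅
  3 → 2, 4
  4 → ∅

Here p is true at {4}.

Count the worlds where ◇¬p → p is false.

2

1: ◇¬p is T, p is F. ✗
2: ◇¬p is F, p is F. ✓
3: ◇¬p is T, p is F. ✗
4: ◇¬p is F, p is T. ✓
Satisfying worlds: {2, 4}.
So ◇¬p → p fails at the other 2 worlds.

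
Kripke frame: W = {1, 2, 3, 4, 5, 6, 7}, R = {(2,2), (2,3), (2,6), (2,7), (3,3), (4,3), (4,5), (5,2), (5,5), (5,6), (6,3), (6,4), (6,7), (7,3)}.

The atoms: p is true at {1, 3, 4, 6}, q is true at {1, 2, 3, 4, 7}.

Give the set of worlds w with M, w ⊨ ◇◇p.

{2, 3, 4, 5, 6, 7}

1: no successors, so ◇◇p fails. ✗
2: successors {2, 3, 6, 7}; ◇p there: 2:T, 3:T, 6:T, 7:T. ✓
3: successors {3}; ◇p there: 3:T. ✓
4: successors {3, 5}; ◇p there: 3:T, 5:T. ✓
5: successors {2, 5, 6}; ◇p there: 2:T, 5:T, 6:T. ✓
6: successors {3, 4, 7}; ◇p there: 3:T, 4:T, 7:T. ✓
7: successors {3}; ◇p there: 3:T. ✓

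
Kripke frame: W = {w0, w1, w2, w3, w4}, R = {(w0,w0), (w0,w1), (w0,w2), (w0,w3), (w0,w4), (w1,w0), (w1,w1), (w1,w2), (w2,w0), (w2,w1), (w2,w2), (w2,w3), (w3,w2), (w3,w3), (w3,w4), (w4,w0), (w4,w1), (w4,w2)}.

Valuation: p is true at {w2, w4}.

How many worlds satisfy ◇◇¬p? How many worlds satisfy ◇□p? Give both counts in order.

5 and 0

For ◇◇¬p:
w0: successors {w0, w1, w2, w3, w4}; ◇¬p there: w0:T, w1:T, w2:T, w3:T, w4:T. ✓
w1: successors {w0, w1, w2}; ◇¬p there: w0:T, w1:T, w2:T. ✓
w2: successors {w0, w1, w2, w3}; ◇¬p there: w0:T, w1:T, w2:T, w3:T. ✓
w3: successors {w2, w3, w4}; ◇¬p there: w2:T, w3:T, w4:T. ✓
w4: successors {w0, w1, w2}; ◇¬p there: w0:T, w1:T, w2:T. ✓
— 5 worlds.
For ◇□p:
w0: successors {w0, w1, w2, w3, w4}; □p there: w0:F, w1:F, w2:F, w3:F, w4:F. ✗
w1: successors {w0, w1, w2}; □p there: w0:F, w1:F, w2:F. ✗
w2: successors {w0, w1, w2, w3}; □p there: w0:F, w1:F, w2:F, w3:F. ✗
w3: successors {w2, w3, w4}; □p there: w2:F, w3:F, w4:F. ✗
w4: successors {w0, w1, w2}; □p there: w0:F, w1:F, w2:F. ✗
— 0 worlds.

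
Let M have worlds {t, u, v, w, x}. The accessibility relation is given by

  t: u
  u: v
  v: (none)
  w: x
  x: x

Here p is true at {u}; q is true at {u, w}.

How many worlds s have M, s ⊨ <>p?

1

t: successors {u}; p there: u:T. ✓
u: successors {v}; p there: v:F. ✗
v: no successors, so <>p fails. ✗
w: successors {x}; p there: x:F. ✗
x: successors {x}; p there: x:F. ✗
Satisfying worlds: {t}.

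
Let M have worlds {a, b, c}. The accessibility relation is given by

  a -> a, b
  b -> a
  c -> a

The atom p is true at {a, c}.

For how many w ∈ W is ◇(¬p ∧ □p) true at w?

1

a: successors {a, b}; ¬p ∧ □p there: a:F, b:T. ✓
b: successors {a}; ¬p ∧ □p there: a:F. ✗
c: successors {a}; ¬p ∧ □p there: a:F. ✗
Satisfying worlds: {a}.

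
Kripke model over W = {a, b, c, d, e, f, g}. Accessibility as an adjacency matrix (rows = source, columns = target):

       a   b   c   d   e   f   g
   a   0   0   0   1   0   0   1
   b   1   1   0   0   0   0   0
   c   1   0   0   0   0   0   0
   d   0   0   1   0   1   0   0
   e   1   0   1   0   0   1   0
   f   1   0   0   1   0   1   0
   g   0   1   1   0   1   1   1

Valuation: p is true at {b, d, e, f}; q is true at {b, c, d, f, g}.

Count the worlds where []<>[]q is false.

a: successors {d, g}; <>[]q there: d:F, g:F. ✗
b: successors {a, b}; <>[]q there: a:F, b:T. ✗
c: successors {a}; <>[]q there: a:F. ✗
d: successors {c, e}; <>[]q there: c:T, e:T. ✓
e: successors {a, c, f}; <>[]q there: a:F, c:T, f:T. ✗
f: successors {a, d, f}; <>[]q there: a:F, d:F, f:T. ✗
g: successors {b, c, e, f, g}; <>[]q there: b:T, c:T, e:T, f:T, g:F. ✗
Satisfying worlds: {d}.
So []<>[]q fails at the other 6 worlds.

6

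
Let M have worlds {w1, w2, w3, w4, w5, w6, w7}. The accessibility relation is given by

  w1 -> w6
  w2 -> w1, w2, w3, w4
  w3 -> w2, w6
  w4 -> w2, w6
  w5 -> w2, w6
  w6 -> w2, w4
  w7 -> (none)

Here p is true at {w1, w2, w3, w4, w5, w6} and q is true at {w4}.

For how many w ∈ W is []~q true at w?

5

w1: successors {w6}; ~q there: w6:T. ✓
w2: successors {w1, w2, w3, w4}; ~q there: w1:T, w2:T, w3:T, w4:F. ✗
w3: successors {w2, w6}; ~q there: w2:T, w6:T. ✓
w4: successors {w2, w6}; ~q there: w2:T, w6:T. ✓
w5: successors {w2, w6}; ~q there: w2:T, w6:T. ✓
w6: successors {w2, w4}; ~q there: w2:T, w4:F. ✗
w7: no successors, so []~q holds vacuously. ✓
Satisfying worlds: {w1, w3, w4, w5, w7}.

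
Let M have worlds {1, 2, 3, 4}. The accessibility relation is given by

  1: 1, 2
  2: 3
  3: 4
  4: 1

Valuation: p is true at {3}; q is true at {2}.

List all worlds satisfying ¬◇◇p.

1: ◇◇p is T. ✗
2: ◇◇p is F. ✓
3: ◇◇p is F. ✓
4: ◇◇p is F. ✓

{2, 3, 4}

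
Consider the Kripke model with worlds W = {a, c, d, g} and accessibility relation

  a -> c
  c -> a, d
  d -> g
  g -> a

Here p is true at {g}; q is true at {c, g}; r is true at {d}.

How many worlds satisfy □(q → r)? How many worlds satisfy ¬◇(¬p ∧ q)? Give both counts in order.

For □(q → r):
a: successors {c}; q → r there: c:F. ✗
c: successors {a, d}; q → r there: a:T, d:T. ✓
d: successors {g}; q → r there: g:F. ✗
g: successors {a}; q → r there: a:T. ✓
— 2 worlds.
For ¬◇(¬p ∧ q):
a: ◇(¬p ∧ q) is T. ✗
c: ◇(¬p ∧ q) is F. ✓
d: ◇(¬p ∧ q) is F. ✓
g: ◇(¬p ∧ q) is F. ✓
— 3 worlds.

2 and 3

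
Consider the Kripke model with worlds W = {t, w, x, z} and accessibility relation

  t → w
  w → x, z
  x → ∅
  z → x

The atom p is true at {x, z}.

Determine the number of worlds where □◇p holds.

2

t: successors {w}; ◇p there: w:T. ✓
w: successors {x, z}; ◇p there: x:F, z:T. ✗
x: no successors, so □◇p holds vacuously. ✓
z: successors {x}; ◇p there: x:F. ✗
Satisfying worlds: {t, x}.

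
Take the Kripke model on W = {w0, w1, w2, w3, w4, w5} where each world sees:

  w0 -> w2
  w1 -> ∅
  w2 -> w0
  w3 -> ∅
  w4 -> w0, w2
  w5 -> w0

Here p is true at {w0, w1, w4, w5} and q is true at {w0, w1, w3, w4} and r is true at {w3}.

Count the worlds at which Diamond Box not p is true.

w0: successors {w2}; Box not p there: w2:F. ✗
w1: no successors, so Diamond Box not p fails. ✗
w2: successors {w0}; Box not p there: w0:T. ✓
w3: no successors, so Diamond Box not p fails. ✗
w4: successors {w0, w2}; Box not p there: w0:T, w2:F. ✓
w5: successors {w0}; Box not p there: w0:T. ✓
Satisfying worlds: {w2, w4, w5}.

3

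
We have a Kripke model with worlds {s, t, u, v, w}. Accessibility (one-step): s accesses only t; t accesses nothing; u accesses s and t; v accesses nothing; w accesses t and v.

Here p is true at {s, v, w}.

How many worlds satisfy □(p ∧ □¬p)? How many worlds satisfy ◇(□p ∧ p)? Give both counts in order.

For □(p ∧ □¬p):
s: successors {t}; p ∧ □¬p there: t:F. ✗
t: no successors, so □(p ∧ □¬p) holds vacuously. ✓
u: successors {s, t}; p ∧ □¬p there: s:T, t:F. ✗
v: no successors, so □(p ∧ □¬p) holds vacuously. ✓
w: successors {t, v}; p ∧ □¬p there: t:F, v:T. ✗
— 2 worlds.
For ◇(□p ∧ p):
s: successors {t}; □p ∧ p there: t:F. ✗
t: no successors, so ◇(□p ∧ p) fails. ✗
u: successors {s, t}; □p ∧ p there: s:F, t:F. ✗
v: no successors, so ◇(□p ∧ p) fails. ✗
w: successors {t, v}; □p ∧ p there: t:F, v:T. ✓
— 1 world.

2 and 1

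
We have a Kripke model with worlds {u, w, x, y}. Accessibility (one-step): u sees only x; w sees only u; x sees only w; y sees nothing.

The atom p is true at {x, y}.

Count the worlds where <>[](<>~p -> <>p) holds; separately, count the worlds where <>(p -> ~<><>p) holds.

For <>[](<>~p -> <>p):
u: successors {x}; [](<>~p -> <>p) there: x:F. ✗
w: successors {u}; [](<>~p -> <>p) there: u:F. ✗
x: successors {w}; [](<>~p -> <>p) there: w:T. ✓
y: no successors, so <>[](<>~p -> <>p) fails. ✗
— 1 world.
For <>(p -> ~<><>p):
u: successors {x}; p -> ~<><>p there: x:T. ✓
w: successors {u}; p -> ~<><>p there: u:T. ✓
x: successors {w}; p -> ~<><>p there: w:T. ✓
y: no successors, so <>(p -> ~<><>p) fails. ✗
— 3 worlds.

1 and 3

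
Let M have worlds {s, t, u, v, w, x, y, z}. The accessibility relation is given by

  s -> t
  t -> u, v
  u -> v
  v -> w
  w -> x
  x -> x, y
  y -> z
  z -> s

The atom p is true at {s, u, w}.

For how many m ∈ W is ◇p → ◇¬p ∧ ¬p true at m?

6

s: ◇p is F, ◇¬p ∧ ¬p is F. ✓
t: ◇p is T, ◇¬p ∧ ¬p is T. ✓
u: ◇p is F, ◇¬p ∧ ¬p is F. ✓
v: ◇p is T, ◇¬p ∧ ¬p is F. ✗
w: ◇p is F, ◇¬p ∧ ¬p is F. ✓
x: ◇p is F, ◇¬p ∧ ¬p is T. ✓
y: ◇p is F, ◇¬p ∧ ¬p is T. ✓
z: ◇p is T, ◇¬p ∧ ¬p is F. ✗
Satisfying worlds: {s, t, u, w, x, y}.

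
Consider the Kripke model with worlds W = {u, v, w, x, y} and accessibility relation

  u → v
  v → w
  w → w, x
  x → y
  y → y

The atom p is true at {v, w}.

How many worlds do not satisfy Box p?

u: successors {v}; p there: v:T. ✓
v: successors {w}; p there: w:T. ✓
w: successors {w, x}; p there: w:T, x:F. ✗
x: successors {y}; p there: y:F. ✗
y: successors {y}; p there: y:F. ✗
Satisfying worlds: {u, v}.
So Box p fails at the other 3 worlds.

3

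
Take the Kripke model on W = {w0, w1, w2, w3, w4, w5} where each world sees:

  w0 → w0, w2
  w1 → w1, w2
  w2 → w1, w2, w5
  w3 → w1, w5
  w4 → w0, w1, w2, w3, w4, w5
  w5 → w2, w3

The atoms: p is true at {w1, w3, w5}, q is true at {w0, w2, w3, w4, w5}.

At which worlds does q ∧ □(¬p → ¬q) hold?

{w3}

w0: q is T, □(¬p → ¬q) is F. ✗
w1: q is F, □(¬p → ¬q) is F. ✗
w2: q is T, □(¬p → ¬q) is F. ✗
w3: q is T, □(¬p → ¬q) is T. ✓
w4: q is T, □(¬p → ¬q) is F. ✗
w5: q is T, □(¬p → ¬q) is F. ✗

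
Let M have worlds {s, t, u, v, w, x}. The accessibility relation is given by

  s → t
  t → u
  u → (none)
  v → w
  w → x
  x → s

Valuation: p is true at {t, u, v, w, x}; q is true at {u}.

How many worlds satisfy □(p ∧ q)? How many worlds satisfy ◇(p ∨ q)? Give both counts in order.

For □(p ∧ q):
s: successors {t}; p ∧ q there: t:F. ✗
t: successors {u}; p ∧ q there: u:T. ✓
u: no successors, so □(p ∧ q) holds vacuously. ✓
v: successors {w}; p ∧ q there: w:F. ✗
w: successors {x}; p ∧ q there: x:F. ✗
x: successors {s}; p ∧ q there: s:F. ✗
— 2 worlds.
For ◇(p ∨ q):
s: successors {t}; p ∨ q there: t:T. ✓
t: successors {u}; p ∨ q there: u:T. ✓
u: no successors, so ◇(p ∨ q) fails. ✗
v: successors {w}; p ∨ q there: w:T. ✓
w: successors {x}; p ∨ q there: x:T. ✓
x: successors {s}; p ∨ q there: s:F. ✗
— 4 worlds.

2 and 4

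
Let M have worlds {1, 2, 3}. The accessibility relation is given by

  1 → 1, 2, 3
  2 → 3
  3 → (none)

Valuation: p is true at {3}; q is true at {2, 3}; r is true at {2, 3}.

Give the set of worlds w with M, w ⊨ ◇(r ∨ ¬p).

{1, 2}

1: successors {1, 2, 3}; r ∨ ¬p there: 1:T, 2:T, 3:T. ✓
2: successors {3}; r ∨ ¬p there: 3:T. ✓
3: no successors, so ◇(r ∨ ¬p) fails. ✗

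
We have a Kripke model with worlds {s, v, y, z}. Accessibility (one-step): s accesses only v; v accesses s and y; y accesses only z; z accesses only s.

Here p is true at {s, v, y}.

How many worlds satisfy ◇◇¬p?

s: successors {v}; ◇¬p there: v:F. ✗
v: successors {s, y}; ◇¬p there: s:F, y:T. ✓
y: successors {z}; ◇¬p there: z:F. ✗
z: successors {s}; ◇¬p there: s:F. ✗
Satisfying worlds: {v}.

1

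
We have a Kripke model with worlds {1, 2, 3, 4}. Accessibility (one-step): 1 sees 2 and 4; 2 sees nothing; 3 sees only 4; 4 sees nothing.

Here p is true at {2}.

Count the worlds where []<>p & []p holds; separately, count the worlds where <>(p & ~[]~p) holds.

2 and 0

For []<>p & []p:
1: []<>p is F, []p is F. ✗
2: []<>p is T, []p is T. ✓
3: []<>p is F, []p is F. ✗
4: []<>p is T, []p is T. ✓
— 2 worlds.
For <>(p & ~[]~p):
1: successors {2, 4}; p & ~[]~p there: 2:F, 4:F. ✗
2: no successors, so <>(p & ~[]~p) fails. ✗
3: successors {4}; p & ~[]~p there: 4:F. ✗
4: no successors, so <>(p & ~[]~p) fails. ✗
— 0 worlds.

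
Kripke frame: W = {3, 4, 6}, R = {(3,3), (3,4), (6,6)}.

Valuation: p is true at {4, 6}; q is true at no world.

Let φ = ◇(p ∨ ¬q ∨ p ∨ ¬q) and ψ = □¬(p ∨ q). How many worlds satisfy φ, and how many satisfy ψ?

For ◇(p ∨ ¬q ∨ p ∨ ¬q):
3: successors {3, 4}; p ∨ ¬q ∨ p ∨ ¬q there: 3:T, 4:T. ✓
4: no successors, so ◇(p ∨ ¬q ∨ p ∨ ¬q) fails. ✗
6: successors {6}; p ∨ ¬q ∨ p ∨ ¬q there: 6:T. ✓
— 2 worlds.
For □¬(p ∨ q):
3: successors {3, 4}; ¬(p ∨ q) there: 3:T, 4:F. ✗
4: no successors, so □¬(p ∨ q) holds vacuously. ✓
6: successors {6}; ¬(p ∨ q) there: 6:F. ✗
— 1 world.

2 and 1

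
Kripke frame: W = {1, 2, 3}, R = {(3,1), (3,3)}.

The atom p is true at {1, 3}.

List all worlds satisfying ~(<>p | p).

{2}

1: <>p | p is T. ✗
2: <>p | p is F. ✓
3: <>p | p is T. ✗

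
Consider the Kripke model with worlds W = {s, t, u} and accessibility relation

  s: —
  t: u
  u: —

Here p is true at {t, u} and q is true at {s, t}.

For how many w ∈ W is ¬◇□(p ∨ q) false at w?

1

s: ◇□(p ∨ q) is F. ✓
t: ◇□(p ∨ q) is T. ✗
u: ◇□(p ∨ q) is F. ✓
Satisfying worlds: {s, u}.
So ¬◇□(p ∨ q) fails at the other 1 world.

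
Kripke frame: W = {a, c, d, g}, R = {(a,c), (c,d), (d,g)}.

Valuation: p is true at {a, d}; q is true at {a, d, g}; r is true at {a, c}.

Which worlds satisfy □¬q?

{a, g}

a: successors {c}; ¬q there: c:T. ✓
c: successors {d}; ¬q there: d:F. ✗
d: successors {g}; ¬q there: g:F. ✗
g: no successors, so □¬q holds vacuously. ✓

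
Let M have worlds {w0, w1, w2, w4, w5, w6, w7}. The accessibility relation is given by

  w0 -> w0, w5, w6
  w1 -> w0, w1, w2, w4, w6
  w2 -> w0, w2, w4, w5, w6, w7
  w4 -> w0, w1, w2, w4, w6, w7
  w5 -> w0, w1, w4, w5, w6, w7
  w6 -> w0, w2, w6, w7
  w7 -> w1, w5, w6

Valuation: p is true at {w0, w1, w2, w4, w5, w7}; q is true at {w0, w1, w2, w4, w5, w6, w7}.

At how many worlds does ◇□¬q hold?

w0: successors {w0, w5, w6}; □¬q there: w0:F, w5:F, w6:F. ✗
w1: successors {w0, w1, w2, w4, w6}; □¬q there: w0:F, w1:F, w2:F, w4:F, w6:F. ✗
w2: successors {w0, w2, w4, w5, w6, w7}; □¬q there: w0:F, w2:F, w4:F, w5:F, w6:F, w7:F. ✗
w4: successors {w0, w1, w2, w4, w6, w7}; □¬q there: w0:F, w1:F, w2:F, w4:F, w6:F, w7:F. ✗
w5: successors {w0, w1, w4, w5, w6, w7}; □¬q there: w0:F, w1:F, w4:F, w5:F, w6:F, w7:F. ✗
w6: successors {w0, w2, w6, w7}; □¬q there: w0:F, w2:F, w6:F, w7:F. ✗
w7: successors {w1, w5, w6}; □¬q there: w1:F, w5:F, w6:F. ✗
Satisfying worlds: ∅.

0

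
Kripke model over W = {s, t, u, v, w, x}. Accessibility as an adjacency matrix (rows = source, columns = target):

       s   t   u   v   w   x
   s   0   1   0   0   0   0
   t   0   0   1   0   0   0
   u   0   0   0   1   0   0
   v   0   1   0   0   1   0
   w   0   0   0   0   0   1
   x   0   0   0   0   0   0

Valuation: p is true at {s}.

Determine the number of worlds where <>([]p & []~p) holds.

s: successors {t}; []p & []~p there: t:F. ✗
t: successors {u}; []p & []~p there: u:F. ✗
u: successors {v}; []p & []~p there: v:F. ✗
v: successors {t, w}; []p & []~p there: t:F, w:F. ✗
w: successors {x}; []p & []~p there: x:T. ✓
x: no successors, so <>([]p & []~p) fails. ✗
Satisfying worlds: {w}.

1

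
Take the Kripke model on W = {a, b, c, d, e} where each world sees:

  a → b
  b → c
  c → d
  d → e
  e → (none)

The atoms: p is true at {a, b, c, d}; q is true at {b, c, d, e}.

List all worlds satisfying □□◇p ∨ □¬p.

{a, d, e}

a: □□◇p is T, □¬p is F. ✓
b: □□◇p is F, □¬p is F. ✗
c: □□◇p is F, □¬p is F. ✗
d: □□◇p is T, □¬p is T. ✓
e: □□◇p is T, □¬p is T. ✓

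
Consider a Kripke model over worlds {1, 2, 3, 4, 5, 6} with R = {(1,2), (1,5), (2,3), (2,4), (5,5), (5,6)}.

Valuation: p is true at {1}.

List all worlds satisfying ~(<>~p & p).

1: <>~p & p is T. ✗
2: <>~p & p is F. ✓
3: <>~p & p is F. ✓
4: <>~p & p is F. ✓
5: <>~p & p is F. ✓
6: <>~p & p is F. ✓

{2, 3, 4, 5, 6}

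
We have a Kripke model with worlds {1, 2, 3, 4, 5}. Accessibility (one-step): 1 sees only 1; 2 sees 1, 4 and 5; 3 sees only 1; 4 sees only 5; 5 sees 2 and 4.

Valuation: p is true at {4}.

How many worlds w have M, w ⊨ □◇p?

1

1: successors {1}; ◇p there: 1:F. ✗
2: successors {1, 4, 5}; ◇p there: 1:F, 4:F, 5:T. ✗
3: successors {1}; ◇p there: 1:F. ✗
4: successors {5}; ◇p there: 5:T. ✓
5: successors {2, 4}; ◇p there: 2:T, 4:F. ✗
Satisfying worlds: {4}.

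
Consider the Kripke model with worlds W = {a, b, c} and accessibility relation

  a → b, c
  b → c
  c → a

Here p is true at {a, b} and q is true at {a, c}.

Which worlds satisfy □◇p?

{b, c}

a: successors {b, c}; ◇p there: b:F, c:T. ✗
b: successors {c}; ◇p there: c:T. ✓
c: successors {a}; ◇p there: a:T. ✓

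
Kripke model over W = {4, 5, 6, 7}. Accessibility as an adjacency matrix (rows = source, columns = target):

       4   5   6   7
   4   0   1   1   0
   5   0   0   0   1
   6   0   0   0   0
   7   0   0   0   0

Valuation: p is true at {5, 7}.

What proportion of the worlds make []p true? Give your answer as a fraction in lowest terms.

3/4

4: successors {5, 6}; p there: 5:T, 6:F. ✗
5: successors {7}; p there: 7:T. ✓
6: no successors, so []p holds vacuously. ✓
7: no successors, so []p holds vacuously. ✓
That's 3 of 4 worlds, so 3/4.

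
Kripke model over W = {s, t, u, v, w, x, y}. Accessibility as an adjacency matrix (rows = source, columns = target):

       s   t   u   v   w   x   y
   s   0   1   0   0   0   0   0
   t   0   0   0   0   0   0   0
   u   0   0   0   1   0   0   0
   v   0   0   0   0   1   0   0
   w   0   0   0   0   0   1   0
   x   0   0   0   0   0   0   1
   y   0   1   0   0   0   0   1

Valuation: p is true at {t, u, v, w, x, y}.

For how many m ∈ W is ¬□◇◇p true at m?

2

s: □◇◇p is F. ✓
t: □◇◇p is T. ✗
u: □◇◇p is T. ✗
v: □◇◇p is T. ✗
w: □◇◇p is T. ✗
x: □◇◇p is T. ✗
y: □◇◇p is F. ✓
Satisfying worlds: {s, y}.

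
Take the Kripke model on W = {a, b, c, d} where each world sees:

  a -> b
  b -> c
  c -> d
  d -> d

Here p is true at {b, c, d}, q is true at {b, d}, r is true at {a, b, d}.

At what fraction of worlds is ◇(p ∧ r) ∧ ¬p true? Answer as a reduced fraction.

a: ◇(p ∧ r) is T, ¬p is T. ✓
b: ◇(p ∧ r) is F, ¬p is F. ✗
c: ◇(p ∧ r) is T, ¬p is F. ✗
d: ◇(p ∧ r) is T, ¬p is F. ✗
That's 1 of 4 worlds, so 1/4.

1/4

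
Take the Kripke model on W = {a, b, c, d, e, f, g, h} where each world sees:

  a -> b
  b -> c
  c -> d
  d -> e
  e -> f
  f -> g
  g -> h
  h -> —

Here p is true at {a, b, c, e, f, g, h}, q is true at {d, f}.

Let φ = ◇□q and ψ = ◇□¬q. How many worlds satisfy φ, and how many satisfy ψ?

For ◇□q:
a: successors {b}; □q there: b:F. ✗
b: successors {c}; □q there: c:T. ✓
c: successors {d}; □q there: d:F. ✗
d: successors {e}; □q there: e:T. ✓
e: successors {f}; □q there: f:F. ✗
f: successors {g}; □q there: g:F. ✗
g: successors {h}; □q there: h:T. ✓
h: no successors, so ◇□q fails. ✗
— 3 worlds.
For ◇□¬q:
a: successors {b}; □¬q there: b:T. ✓
b: successors {c}; □¬q there: c:F. ✗
c: successors {d}; □¬q there: d:T. ✓
d: successors {e}; □¬q there: e:F. ✗
e: successors {f}; □¬q there: f:T. ✓
f: successors {g}; □¬q there: g:T. ✓
g: successors {h}; □¬q there: h:T. ✓
h: no successors, so ◇□¬q fails. ✗
— 5 worlds.

3 and 5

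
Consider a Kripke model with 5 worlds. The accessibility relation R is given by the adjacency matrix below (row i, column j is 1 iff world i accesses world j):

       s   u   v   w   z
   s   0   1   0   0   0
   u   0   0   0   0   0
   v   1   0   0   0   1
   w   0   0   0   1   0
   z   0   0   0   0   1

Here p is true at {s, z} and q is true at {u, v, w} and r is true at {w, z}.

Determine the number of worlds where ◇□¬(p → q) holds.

3

s: successors {u}; □¬(p → q) there: u:T. ✓
u: no successors, so ◇□¬(p → q) fails. ✗
v: successors {s, z}; □¬(p → q) there: s:F, z:T. ✓
w: successors {w}; □¬(p → q) there: w:F. ✗
z: successors {z}; □¬(p → q) there: z:T. ✓
Satisfying worlds: {s, v, z}.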